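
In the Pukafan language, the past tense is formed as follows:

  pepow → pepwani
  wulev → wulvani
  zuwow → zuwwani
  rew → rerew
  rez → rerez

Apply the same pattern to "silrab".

"silrab" has 2 vowels. The stems with 2 vowels (pepow → pepwani, wulev → wulvani, zuwow → zuwwani) delete the last vowel and add -ani.
So silrab → silrbani.

silrbani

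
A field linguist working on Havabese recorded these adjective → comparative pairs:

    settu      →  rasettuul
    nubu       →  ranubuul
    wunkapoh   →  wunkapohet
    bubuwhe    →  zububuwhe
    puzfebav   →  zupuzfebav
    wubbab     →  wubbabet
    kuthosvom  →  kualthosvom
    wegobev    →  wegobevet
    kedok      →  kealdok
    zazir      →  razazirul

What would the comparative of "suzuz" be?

rasuzuzul

wegobev and puzfebav both end in -v yet inflect differently (wegobevet, zupuzfebav), so the final letter is not what conditions the rule; the first letter is.
"suzuz" begins with s-. The one such stem in the data (settu → rasettuul) adds ra- … -ul around the stem, so the same rule applies.
The other patterns: stems beginning with w- add -et; stems beginning with k- insert -al- after the first vowel; stems beginning with b- or p- add the prefix zu-.
So suzuz → rasuzuzul.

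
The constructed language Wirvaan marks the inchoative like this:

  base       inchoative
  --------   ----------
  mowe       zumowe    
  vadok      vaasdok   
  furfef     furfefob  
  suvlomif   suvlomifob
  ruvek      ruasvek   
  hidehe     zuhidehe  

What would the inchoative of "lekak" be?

leaskak

"lekak" ends in -k. The stems ending in -k (ruvek → ruasvek, vadok → vaasdok) insert -as- after the first vowel.
The other patterns: stems ending in -f add -ob; stems ending in -e add the prefix zu-.
So lekak → leaskak.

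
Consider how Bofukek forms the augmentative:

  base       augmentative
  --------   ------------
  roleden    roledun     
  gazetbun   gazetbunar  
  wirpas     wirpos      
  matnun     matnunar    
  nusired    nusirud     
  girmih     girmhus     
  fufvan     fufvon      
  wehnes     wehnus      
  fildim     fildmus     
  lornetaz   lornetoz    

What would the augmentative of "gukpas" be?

wirpas and wehnes both end in -s yet inflect differently (wirpos, wehnus), so the final letter is not what conditions the rule; the last vowel is.
"gukpas" has last vowel 'a'. The stems whose last vowel is 'a' (lornetaz → lornetoz, fufvan → fufvon, wirpas → wirpos) change the last vowel to 'o'.
So gukpas → gukpos.

gukpos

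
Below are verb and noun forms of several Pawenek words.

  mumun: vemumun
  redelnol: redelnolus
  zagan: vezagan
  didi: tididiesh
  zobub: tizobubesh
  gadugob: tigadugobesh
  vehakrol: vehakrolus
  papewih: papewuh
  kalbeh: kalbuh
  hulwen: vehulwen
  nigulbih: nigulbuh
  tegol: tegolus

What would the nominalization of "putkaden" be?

kalbeh and hulwen both have last vowel 'e' yet inflect differently (kalbuh, vehulwen), so the last vowel is not what conditions the rule; the final letter is.
"putkaden" ends in -n. The stems ending in -n (zagan → vezagan, mumun → vemumun, hulwen → vehulwen) add the prefix ve-.
The other patterns: stems ending in -h change the last vowel to 'u'; stems ending in -l add -us; stems ending in -b or -i add ti- … -esh around the stem.
So putkaden → veputkaden.

veputkaden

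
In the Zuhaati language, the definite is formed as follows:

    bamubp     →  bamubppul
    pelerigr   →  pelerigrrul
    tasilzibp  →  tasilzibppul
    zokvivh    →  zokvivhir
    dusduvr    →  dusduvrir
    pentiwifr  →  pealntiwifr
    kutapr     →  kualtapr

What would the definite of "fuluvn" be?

"fuluvn" has second-to-last letter 'v'. The stems whose second-to-last letter is 'v' (zokvivh → zokvivhir, dusduvr → dusduvrir) add -ir.
So fuluvn → fuluvnir.

fuluvnir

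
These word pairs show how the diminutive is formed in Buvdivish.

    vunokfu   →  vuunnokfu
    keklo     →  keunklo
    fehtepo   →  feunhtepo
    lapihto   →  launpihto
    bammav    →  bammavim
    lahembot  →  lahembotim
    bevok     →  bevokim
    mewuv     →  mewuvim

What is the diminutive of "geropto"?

geunropto

"geropto" ends in a vowel. The stems ending in a vowel (vunokfu → vuunnokfu, keklo → keunklo, fehtepo → feunhtepo) insert -un- after the first vowel.
So geropto → geunropto.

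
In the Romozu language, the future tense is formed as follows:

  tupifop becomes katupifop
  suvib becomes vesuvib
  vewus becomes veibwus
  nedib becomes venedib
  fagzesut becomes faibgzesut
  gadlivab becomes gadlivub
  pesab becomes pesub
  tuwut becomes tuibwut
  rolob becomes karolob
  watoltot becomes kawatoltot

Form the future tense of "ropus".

roibpus

pesab and suvib both end in -b yet inflect differently (pesub, vesuvib), so the final letter is not what conditions the rule; the last vowel is.
"ropus" has last vowel 'u'. The stems whose last vowel is 'u' (vewus → veibwus, tuwut → tuibwut, fagzesut → faibgzesut) insert -ib- after the first vowel.
So ropus → roibpus.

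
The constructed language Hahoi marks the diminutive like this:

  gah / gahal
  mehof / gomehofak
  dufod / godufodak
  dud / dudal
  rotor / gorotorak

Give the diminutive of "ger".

geral

dud and dufod both end in -d yet inflect differently (dudal, godufodak), so the final letter is not what conditions the rule; the number of vowels is.
"ger" has 1 vowel. The stems with 1 vowel (gah → gahal, dud → dudal) add -al.
So ger → geral.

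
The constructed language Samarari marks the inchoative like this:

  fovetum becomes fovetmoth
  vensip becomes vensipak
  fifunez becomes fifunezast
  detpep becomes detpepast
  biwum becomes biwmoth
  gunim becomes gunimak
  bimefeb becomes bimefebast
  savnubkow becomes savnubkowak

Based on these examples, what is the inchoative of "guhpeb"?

guhpebast

detpep and vensip both end in -p yet inflect differently (detpepast, vensipak), so the final letter is not what conditions the rule; the last vowel is.
"guhpeb" has last vowel 'e'. The stems whose last vowel is 'e' (bimefeb → bimefebast, fifunez → fifunezast, detpep → detpepast) add -ast.
The other patterns: stems whose last vowel is 'u' delete the last vowel and add -oth; stems whose last vowel is 'i' or 'o' add -ak.
So guhpeb → guhpebast.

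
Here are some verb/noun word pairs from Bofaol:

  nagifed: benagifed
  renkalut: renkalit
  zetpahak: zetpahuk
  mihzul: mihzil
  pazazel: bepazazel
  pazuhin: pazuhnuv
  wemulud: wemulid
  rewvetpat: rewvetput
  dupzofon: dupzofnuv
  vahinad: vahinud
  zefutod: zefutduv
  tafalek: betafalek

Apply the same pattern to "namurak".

tafalek and zetpahak both end in -k yet inflect differently (betafalek, zetpahuk), so the final letter is not what conditions the rule; the last vowel is.
"namurak" has last vowel 'a'. The stems whose last vowel is 'a' (zetpahak → zetpahuk, vahinad → vahinud, rewvetpat → rewvetput) change the last vowel to 'u'.
The other patterns: stems whose last vowel is 'e' add the prefix be-; stems whose last vowel is 'u' change the last vowel to 'i'; stems whose last vowel is 'i' or 'o' delete the last vowel and add -uv.
So namurak → namuruk.

namuruk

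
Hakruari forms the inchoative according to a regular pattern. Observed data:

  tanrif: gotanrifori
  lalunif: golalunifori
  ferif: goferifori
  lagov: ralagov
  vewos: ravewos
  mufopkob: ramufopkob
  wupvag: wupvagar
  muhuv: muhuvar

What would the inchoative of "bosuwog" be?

rabosuwog

lagov and muhuv both end in -v yet inflect differently (ralagov, muhuvar), so the final letter is not what conditions the rule; the last vowel is.
"bosuwog" has last vowel 'o'. The stems whose last vowel is 'o' (lagov → ralagov, vewos → ravewos, mufopkob → ramufopkob) add the prefix ra-.
So bosuwog → rabosuwog.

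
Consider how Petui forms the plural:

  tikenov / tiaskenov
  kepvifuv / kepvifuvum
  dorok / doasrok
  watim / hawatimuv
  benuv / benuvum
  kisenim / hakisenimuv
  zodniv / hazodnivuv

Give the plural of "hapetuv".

hapetuvum

tikenov and zodniv both end in -v yet inflect differently (tiaskenov, hazodnivuv), so the final letter is not what conditions the rule; the last vowel is.
"hapetuv" has last vowel 'u'. The stems whose last vowel is 'u' (benuv → benuvum, kepvifuv → kepvifuvum) add -um.
So hapetuv → hapetuvum.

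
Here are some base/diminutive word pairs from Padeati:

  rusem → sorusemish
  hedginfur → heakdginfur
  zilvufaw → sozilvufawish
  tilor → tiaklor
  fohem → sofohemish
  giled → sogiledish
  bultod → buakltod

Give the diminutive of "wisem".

"wisem" has last vowel 'e'. The stems whose last vowel is 'e' (fohem → sofohemish, giled → sogiledish, rusem → sorusemish) add so- … -ish around the stem.
So wisem → sowisemish.

sowisemish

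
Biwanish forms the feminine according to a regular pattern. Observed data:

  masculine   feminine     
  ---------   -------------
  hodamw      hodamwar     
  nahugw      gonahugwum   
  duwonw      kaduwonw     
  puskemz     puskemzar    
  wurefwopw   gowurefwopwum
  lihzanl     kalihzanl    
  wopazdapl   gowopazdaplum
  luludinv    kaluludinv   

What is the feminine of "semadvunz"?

hodamw and duwonw both end in -w yet inflect differently (hodamwar, kaduwonw), so the final letter is not what conditions the rule; the second-to-last letter is.
"semadvunz" has second-to-last letter 'n'. The stems whose second-to-last letter is 'n' (duwonw → kaduwonw, luludinv → kaluludinv, lihzanl → kalihzanl) add the prefix ka-.
So semadvunz → kasemadvunz.

kasemadvunz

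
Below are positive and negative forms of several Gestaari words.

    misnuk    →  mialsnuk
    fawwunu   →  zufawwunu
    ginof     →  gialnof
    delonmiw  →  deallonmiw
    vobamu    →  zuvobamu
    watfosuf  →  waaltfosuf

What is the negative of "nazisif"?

naalzisif

"nazisif" ends in a consonant. The stems ending in a consonant (delonmiw → deallonmiw, ginof → gialnof, misnuk → mialsnuk) insert -al- after the first vowel.
The other pattern: stems ending in a vowel add the prefix zu-.
So nazisif → naalzisif.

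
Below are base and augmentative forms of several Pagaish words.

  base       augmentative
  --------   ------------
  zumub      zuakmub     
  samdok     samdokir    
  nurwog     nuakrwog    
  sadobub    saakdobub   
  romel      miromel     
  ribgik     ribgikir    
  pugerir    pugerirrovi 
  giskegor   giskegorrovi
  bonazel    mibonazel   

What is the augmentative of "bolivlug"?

samdok and nurwog both have last vowel 'o' yet inflect differently (samdokir, nuakrwog), so the last vowel is not what conditions the rule; the final letter is.
"bolivlug" ends in -g. The one such stem in the data (nurwog → nuakrwog) inserts -ak- after the first vowel (as do sadobub, zumub), so the same rule applies.
So bolivlug → boaklivlug.

boaklivlug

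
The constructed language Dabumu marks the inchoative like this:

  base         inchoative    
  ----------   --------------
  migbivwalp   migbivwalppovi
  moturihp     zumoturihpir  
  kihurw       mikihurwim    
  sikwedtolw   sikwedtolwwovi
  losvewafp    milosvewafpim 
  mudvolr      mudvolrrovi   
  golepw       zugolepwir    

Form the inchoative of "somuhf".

zusomuhfir

moturihp and migbivwalp both end in -p yet inflect differently (zumoturihpir, migbivwalppovi), so the final letter is not what conditions the rule; the second-to-last letter is.
"somuhf" has second-to-last letter 'h'. The one such stem in the data (moturihp → zumoturihpir) adds zu- … -ir around the stem, so the same rule applies.
The other patterns: stems whose second-to-last letter is 'l' double the final consonant and add -ovi; stems whose second-to-last letter is 'f' or 'r' add mi- … -im around the stem.
So somuhf → zusomuhfir.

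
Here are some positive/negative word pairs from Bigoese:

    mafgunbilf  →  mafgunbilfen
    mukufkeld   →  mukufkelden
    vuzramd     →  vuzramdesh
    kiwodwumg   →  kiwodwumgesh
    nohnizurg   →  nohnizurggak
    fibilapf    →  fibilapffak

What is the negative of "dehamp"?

"dehamp" has second-to-last letter 'm'. The stems whose second-to-last letter is 'm' (vuzramd → vuzramdesh, kiwodwumg → kiwodwumgesh) add -esh.
The other patterns: stems whose second-to-last letter is 'l' add -en; stems whose second-to-last letter is 'p' or 'r' double the final consonant and add -ak.
So dehamp → dehampesh.

dehampesh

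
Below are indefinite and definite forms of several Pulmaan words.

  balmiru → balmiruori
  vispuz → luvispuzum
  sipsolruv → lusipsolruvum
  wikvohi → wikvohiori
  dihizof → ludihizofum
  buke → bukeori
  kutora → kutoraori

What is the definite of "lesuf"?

balmiru and vispuz both have last vowel 'u' yet inflect differently (balmiruori, luvispuzum), so the last vowel is not what conditions the rule; whether the stem ends in a vowel or a consonant is.
"lesuf" ends in a consonant. The stems ending in a consonant (vispuz → luvispuzum, sipsolruv → lusipsolruvum, dihizof → ludihizofum) add lu- … -um around the stem.
So lesuf → lulesufum.

lulesufum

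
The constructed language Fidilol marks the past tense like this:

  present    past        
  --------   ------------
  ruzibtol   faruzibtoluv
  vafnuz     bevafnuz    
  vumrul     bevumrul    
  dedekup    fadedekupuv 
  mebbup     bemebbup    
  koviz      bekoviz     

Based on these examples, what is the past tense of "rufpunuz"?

farufpunuzuv

mebbup and dedekup both end in -p yet inflect differently (bemebbup, fadedekupuv), so the final letter is not what conditions the rule; the number of vowels is.
"rufpunuz" has 3 vowels. The stems with 3 vowels (dedekup → fadedekupuv, ruzibtol → faruzibtoluv) add fa- … -uv around the stem.
The other pattern: stems with 2 vowels add the prefix be-.
So rufpunuz → farufpunuzuv.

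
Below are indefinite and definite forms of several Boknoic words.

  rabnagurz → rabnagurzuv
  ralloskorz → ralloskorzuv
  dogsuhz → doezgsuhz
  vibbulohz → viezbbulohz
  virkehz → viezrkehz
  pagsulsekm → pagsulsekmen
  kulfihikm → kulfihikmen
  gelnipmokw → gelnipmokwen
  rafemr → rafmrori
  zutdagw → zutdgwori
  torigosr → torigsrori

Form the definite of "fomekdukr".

"fomekdukr" has second-to-last letter 'k'. The stems whose second-to-last letter is 'k' (pagsulsekm → pagsulsekmen, kulfihikm → kulfihikmen, gelnipmokw → gelnipmokwen) add -en.
The other patterns: stems whose second-to-last letter is 'r' add -uv; stems whose second-to-last letter is 'h' insert -ez- after the first vowel; stems whose second-to-last letter is 'g', 'm' or 's' delete the last vowel and add -ori.
So fomekdukr → fomekdukren.

fomekdukren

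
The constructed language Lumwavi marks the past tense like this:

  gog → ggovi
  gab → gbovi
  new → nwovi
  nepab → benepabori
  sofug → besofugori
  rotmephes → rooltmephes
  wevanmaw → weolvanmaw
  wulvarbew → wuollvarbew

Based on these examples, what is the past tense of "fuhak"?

gab and nepab both end in -b yet inflect differently (gbovi, benepabori), so the final letter is not what conditions the rule; the number of vowels is.
"fuhak" has 2 vowels. The stems with 2 vowels (nepab → benepabori, sofug → besofugori) add be- … -ori around the stem.
The other patterns: stems with 1 vowel delete the last vowel and add -ovi; stems with 3 vowels insert -ol- after the first vowel.
So fuhak → befuhakori.

befuhakori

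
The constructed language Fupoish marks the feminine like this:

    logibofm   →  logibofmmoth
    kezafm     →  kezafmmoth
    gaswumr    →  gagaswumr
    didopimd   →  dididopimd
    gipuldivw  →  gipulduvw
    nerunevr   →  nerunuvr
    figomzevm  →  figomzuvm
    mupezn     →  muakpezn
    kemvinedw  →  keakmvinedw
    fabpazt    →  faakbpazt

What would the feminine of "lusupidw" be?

"lusupidw" has second-to-last letter 'd'. The one such stem in the data (kemvinedw → keakmvinedw) inserts -ak- after the first vowel (as do mupezn, fabpazt), so the same rule applies.
The other patterns: stems whose second-to-last letter is 'f' double the final consonant and add -oth; stems whose second-to-last letter is 'm' repeat the first consonant+vowel as a prefix; stems whose second-to-last letter is 'v' change the last vowel to 'u'.
So lusupidw → luaksupidw.

luaksupidw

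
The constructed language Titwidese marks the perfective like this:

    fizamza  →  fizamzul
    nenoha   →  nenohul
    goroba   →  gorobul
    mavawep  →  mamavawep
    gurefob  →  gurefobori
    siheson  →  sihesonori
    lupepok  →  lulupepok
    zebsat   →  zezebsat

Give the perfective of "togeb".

gurefob and lupepok both have last vowel 'o' yet inflect differently (gurefobori, lulupepok), so the last vowel is not what conditions the rule; the final letter is.
"togeb" ends in -b. The one such stem in the data (gurefob → gurefobori) adds -ori, so the same rule applies.
So togeb → togebori.

togebori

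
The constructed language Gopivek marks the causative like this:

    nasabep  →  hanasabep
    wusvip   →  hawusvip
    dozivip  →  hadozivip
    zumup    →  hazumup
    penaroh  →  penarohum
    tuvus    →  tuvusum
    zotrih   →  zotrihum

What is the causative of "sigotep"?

zumup and tuvus both have last vowel 'u' yet inflect differently (hazumup, tuvusum), so the last vowel is not what conditions the rule; the final letter is.
"sigotep" ends in -p. The stems ending in -p (wusvip → hawusvip, nasabep → hanasabep, zumup → hazumup) add the prefix ha-.
The other pattern: stems ending in -h or -s add -um.
So sigotep → hasigotep.

hasigotep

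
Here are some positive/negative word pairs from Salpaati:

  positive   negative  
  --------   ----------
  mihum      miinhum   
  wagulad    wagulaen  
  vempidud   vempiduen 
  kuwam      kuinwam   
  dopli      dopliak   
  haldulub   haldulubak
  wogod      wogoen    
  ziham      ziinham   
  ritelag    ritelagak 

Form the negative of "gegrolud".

gegroluen

"gegrolud" ends in -d. The stems ending in -d (wagulad → wagulaen, vempidud → vempiduen, wogod → wogoen) drop the final letter and add -en.
So gegrolud → gegroluen.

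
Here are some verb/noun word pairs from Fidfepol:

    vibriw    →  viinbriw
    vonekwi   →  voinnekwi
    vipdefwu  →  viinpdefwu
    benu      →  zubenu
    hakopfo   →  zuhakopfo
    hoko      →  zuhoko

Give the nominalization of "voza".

voinza

"voza" begins with v-. The stems beginning with v- (vibriw → viinbriw, vonekwi → voinnekwi, vipdefwu → viinpdefwu) insert -in- after the first vowel.
The other pattern: stems beginning with b- or h- add the prefix zu-.
So voza → voinza.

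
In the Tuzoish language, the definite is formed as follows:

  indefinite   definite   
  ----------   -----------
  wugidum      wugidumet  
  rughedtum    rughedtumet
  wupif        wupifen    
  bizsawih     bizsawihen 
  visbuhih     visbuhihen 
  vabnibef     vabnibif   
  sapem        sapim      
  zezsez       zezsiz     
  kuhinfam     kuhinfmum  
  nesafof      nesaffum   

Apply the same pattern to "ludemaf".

"ludemaf" has last vowel 'a'. The one such stem in the data (kuhinfam → kuhinfmum) deletes the last vowel and adds -um (as does nesafof), so the same rule applies.
The other patterns: stems whose last vowel is 'u' add -et; stems whose last vowel is 'i' add -en; stems whose last vowel is 'e' change the last vowel to 'i'.
So ludemaf → ludemfum.

ludemfum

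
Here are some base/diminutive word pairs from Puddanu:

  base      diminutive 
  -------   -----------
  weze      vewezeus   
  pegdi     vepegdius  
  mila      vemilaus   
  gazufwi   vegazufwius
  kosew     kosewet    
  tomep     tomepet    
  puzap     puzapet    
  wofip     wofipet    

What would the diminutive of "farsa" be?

vefarsaus

weze and kosew both have last vowel 'e' yet inflect differently (vewezeus, kosewet), so the last vowel is not what conditions the rule; whether the stem ends in a vowel or a consonant is.
"farsa" ends in a vowel. The stems ending in a vowel (weze → vewezeus, pegdi → vepegdius, mila → vemilaus) add ve- … -us around the stem.
So farsa → vefarsaus.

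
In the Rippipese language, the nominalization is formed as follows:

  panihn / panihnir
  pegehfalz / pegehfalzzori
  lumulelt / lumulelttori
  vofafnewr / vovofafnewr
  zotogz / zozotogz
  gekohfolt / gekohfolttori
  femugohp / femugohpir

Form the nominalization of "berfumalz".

berfumalzzori

pegehfalz and zotogz both end in -z yet inflect differently (pegehfalzzori, zozotogz), so the final letter is not what conditions the rule; the second-to-last letter is.
"berfumalz" has second-to-last letter 'l'. The stems whose second-to-last letter is 'l' (lumulelt → lumulelttori, gekohfolt → gekohfolttori, pegehfalz → pegehfalzzori) double the final consonant and add -ori.
So berfumalz → berfumalzzori.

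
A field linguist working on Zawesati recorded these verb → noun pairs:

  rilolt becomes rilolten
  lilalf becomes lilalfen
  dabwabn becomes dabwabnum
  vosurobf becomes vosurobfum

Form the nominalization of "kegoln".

kegolnen

"kegoln" has second-to-last letter 'l'. The stems whose second-to-last letter is 'l' (rilolt → rilolten, lilalf → lilalfen) add -en.
The other pattern: stems whose second-to-last letter is 'b' add -um.
So kegoln → kegolnen.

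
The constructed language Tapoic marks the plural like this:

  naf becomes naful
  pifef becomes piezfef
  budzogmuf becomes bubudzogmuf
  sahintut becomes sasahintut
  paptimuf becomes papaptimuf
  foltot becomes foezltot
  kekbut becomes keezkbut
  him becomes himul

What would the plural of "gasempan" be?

naf and pifef both end in -f yet inflect differently (naful, piezfef), so the final letter is not what conditions the rule; the number of vowels is.
"gasempan" has 3 vowels. The stems with 3 vowels (paptimuf → papaptimuf, sahintut → sasahintut, budzogmuf → bubudzogmuf) repeat the first consonant+vowel as a prefix.
The other patterns: stems with 1 vowel add -ul; stems with 2 vowels insert -ez- after the first vowel.
So gasempan → gagasempan.

gagasempan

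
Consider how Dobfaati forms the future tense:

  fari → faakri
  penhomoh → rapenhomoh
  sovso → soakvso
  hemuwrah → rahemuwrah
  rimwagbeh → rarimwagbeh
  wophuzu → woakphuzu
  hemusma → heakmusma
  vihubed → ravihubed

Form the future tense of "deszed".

hemuwrah and hemusma both have last vowel 'a' yet inflect differently (rahemuwrah, heakmusma), so the last vowel is not what conditions the rule; whether the stem ends in a vowel or a consonant is.
"deszed" ends in a consonant. The stems ending in a consonant (rimwagbeh → rarimwagbeh, hemuwrah → rahemuwrah, vihubed → ravihubed) add the prefix ra-.
The other pattern: stems ending in a vowel insert -ak- after the first vowel.
So deszed → radeszed.

radeszed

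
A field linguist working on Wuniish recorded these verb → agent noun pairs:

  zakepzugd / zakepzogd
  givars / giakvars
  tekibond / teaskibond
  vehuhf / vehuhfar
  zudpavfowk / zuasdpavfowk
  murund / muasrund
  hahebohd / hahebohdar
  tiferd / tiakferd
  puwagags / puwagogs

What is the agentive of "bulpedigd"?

bulpedogd

"bulpedigd" has second-to-last letter 'g'. The stems whose second-to-last letter is 'g' (puwagags → puwagogs, zakepzugd → zakepzogd) change the last vowel to 'o'.
The other patterns: stems whose second-to-last letter is 'r' insert -ak- after the first vowel; stems whose second-to-last letter is 'h' add -ar; stems whose second-to-last letter is 'n' or 'w' insert -as- after the first vowel.
So bulpedigd → bulpedogd.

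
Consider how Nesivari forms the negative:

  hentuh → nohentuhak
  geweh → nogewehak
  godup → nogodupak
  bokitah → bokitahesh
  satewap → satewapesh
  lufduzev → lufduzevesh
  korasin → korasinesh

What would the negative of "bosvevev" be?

bosvevevesh

hentuh and bokitah both end in -h yet inflect differently (nohentuhak, bokitahesh), so the final letter is not what conditions the rule; the number of vowels is.
"bosvevev" has 3 vowels. The stems with 3 vowels (bokitah → bokitahesh, satewap → satewapesh, lufduzev → lufduzevesh) add -esh.
So bosvevev → bosvevevesh.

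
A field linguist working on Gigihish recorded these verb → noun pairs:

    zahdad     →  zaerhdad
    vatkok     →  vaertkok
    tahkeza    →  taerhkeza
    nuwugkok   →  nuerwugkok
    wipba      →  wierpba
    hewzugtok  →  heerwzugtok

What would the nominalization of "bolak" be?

boerlak

Every pair shown (zahdad → zaerhdad, vatkok → vaertkok, tahkeza → taerhkeza, …) follows the same rule: insert -er- after the first vowel.
So bolak → boerlak.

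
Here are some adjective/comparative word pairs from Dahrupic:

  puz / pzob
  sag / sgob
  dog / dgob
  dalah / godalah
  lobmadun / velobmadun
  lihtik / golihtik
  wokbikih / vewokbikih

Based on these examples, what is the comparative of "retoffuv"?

dalah and wokbikih both end in -h yet inflect differently (godalah, vewokbikih), so the final letter is not what conditions the rule; the number of vowels is.
"retoffuv" has 3 vowels. The stems with 3 vowels (wokbikih → vewokbikih, lobmadun → velobmadun) add the prefix ve-.
The other patterns: stems with 1 vowel delete the last vowel and add -ob; stems with 2 vowels add the prefix go-.
So retoffuv → veretoffuv.

veretoffuv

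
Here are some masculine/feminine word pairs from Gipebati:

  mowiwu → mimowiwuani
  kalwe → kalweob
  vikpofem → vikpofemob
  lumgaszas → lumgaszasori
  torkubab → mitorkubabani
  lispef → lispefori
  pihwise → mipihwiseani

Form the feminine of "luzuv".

kalwe and pihwise both end in -e yet inflect differently (kalweob, mipihwiseani), so the final letter is not what conditions the rule; the first letter is.
"luzuv" begins with l-. The stems beginning with l- (lumgaszas → lumgaszasori, lispef → lispefori) add -ori.
The other patterns: stems beginning with k- or v- add -ob; stems beginning with m-, p- or t- add mi- … -ani around the stem.
So luzuv → luzuvori.

luzuvori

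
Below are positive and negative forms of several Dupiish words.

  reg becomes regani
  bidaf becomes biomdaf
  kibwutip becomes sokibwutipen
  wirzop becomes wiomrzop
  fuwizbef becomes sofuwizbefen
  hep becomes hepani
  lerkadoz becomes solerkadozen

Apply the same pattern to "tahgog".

hep and wirzop both end in -p yet inflect differently (hepani, wiomrzop), so the final letter is not what conditions the rule; the number of vowels is.
"tahgog" has 2 vowels. The stems with 2 vowels (bidaf → biomdaf, wirzop → wiomrzop) insert -om- after the first vowel.
So tahgog → taomhgog.

taomhgog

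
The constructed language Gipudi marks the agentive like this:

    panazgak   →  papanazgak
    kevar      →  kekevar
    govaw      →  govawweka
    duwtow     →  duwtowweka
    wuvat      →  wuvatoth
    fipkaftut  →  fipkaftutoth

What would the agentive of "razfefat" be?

"razfefat" ends in -t. The stems ending in -t (wuvat → wuvatoth, fipkaftut → fipkaftutoth) add -oth.
The other patterns: stems ending in -k or -r repeat the first consonant+vowel as a prefix; stems ending in -w double the final consonant and add -eka.
So razfefat → razfefatoth.

razfefatoth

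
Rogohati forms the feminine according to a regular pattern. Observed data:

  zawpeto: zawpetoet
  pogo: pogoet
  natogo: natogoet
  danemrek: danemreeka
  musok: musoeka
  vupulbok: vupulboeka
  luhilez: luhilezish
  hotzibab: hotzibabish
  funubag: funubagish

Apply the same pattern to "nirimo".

nirimoet

zawpeto and musok both have last vowel 'o' yet inflect differently (zawpetoet, musoeka), so the last vowel is not what conditions the rule; the final letter is.
"nirimo" ends in -o. The stems ending in -o (zawpeto → zawpetoet, pogo → pogoet, natogo → natogoet) add -et.
The other patterns: stems ending in -k drop the final letter and add -eka; stems ending in -b, -g or -z add -ish.
So nirimo → nirimoet.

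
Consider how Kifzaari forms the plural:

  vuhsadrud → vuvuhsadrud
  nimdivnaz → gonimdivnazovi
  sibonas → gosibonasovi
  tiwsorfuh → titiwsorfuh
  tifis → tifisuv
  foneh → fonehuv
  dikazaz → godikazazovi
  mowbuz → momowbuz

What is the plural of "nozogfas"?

dikazaz and mowbuz both end in -z yet inflect differently (godikazazovi, momowbuz), so the final letter is not what conditions the rule; the last vowel is.
"nozogfas" has last vowel 'a'. The stems whose last vowel is 'a' (sibonas → gosibonasovi, dikazaz → godikazazovi, nimdivnaz → gonimdivnazovi) add go- … -ovi around the stem.
So nozogfas → gonozogfasovi.

gonozogfasovi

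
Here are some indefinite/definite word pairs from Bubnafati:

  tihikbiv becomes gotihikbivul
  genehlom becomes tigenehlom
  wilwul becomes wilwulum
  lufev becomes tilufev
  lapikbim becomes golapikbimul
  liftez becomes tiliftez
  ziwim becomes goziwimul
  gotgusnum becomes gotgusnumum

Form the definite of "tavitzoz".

titavitzoz

tihikbiv and lufev both end in -v yet inflect differently (gotihikbivul, tilufev), so the final letter is not what conditions the rule; the last vowel is.
"tavitzoz" has last vowel 'o'. The one such stem in the data (genehlom → tigenehlom) adds the prefix ti-, so the same rule applies.
So tavitzoz → titavitzoz.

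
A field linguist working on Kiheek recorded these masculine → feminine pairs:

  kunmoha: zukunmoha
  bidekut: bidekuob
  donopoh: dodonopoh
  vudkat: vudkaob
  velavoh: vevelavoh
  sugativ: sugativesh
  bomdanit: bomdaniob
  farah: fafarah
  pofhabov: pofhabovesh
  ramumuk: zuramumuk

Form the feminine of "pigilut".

pigiluob

"pigilut" ends in -t. The stems ending in -t (vudkat → vudkaob, bomdanit → bomdaniob, bidekut → bidekuob) drop the final letter and add -ob.
So pigilut → pigiluob.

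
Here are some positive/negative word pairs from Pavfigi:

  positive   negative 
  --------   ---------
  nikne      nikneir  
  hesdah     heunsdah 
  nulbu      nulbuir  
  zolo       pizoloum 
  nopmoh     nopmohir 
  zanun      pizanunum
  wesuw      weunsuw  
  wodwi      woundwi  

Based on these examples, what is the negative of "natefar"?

"natefar" begins with n-. The stems beginning with n- (nulbu → nulbuir, nikne → nikneir, nopmoh → nopmohir) add -ir.
So natefar → natefarir.

natefarir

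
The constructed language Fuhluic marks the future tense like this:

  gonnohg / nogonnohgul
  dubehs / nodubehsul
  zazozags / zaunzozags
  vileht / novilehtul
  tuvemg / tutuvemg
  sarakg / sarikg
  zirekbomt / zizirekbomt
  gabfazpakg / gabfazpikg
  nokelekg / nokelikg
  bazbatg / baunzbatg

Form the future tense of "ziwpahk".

noziwpahkul

gonnohg and gabfazpakg both end in -g yet inflect differently (nogonnohgul, gabfazpikg), so the final letter is not what conditions the rule; the second-to-last letter is.
"ziwpahk" has second-to-last letter 'h'. The stems whose second-to-last letter is 'h' (vileht → novilehtul, dubehs → nodubehsul, gonnohg → nogonnohgul) add no- … -ul around the stem.
The other patterns: stems whose second-to-last letter is 'k' change the last vowel to 'i'; stems whose second-to-last letter is 'm' repeat the first consonant+vowel as a prefix; stems whose second-to-last letter is 'g' or 't' insert -un- after the first vowel.
So ziwpahk → noziwpahkul.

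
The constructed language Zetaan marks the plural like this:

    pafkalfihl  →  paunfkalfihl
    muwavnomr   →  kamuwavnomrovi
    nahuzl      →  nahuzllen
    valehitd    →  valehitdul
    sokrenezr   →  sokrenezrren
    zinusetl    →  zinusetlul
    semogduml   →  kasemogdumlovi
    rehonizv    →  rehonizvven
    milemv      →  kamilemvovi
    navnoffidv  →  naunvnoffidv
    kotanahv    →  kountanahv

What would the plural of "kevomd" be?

zinusetl and semogduml both end in -l yet inflect differently (zinusetlul, kasemogdumlovi), so the final letter is not what conditions the rule; the second-to-last letter is.
"kevomd" has second-to-last letter 'm'. The stems whose second-to-last letter is 'm' (milemv → kamilemvovi, muwavnomr → kamuwavnomrovi, semogduml → kasemogdumlovi) add ka- … -ovi around the stem.
So kevomd → kakevomdovi.

kakevomdovi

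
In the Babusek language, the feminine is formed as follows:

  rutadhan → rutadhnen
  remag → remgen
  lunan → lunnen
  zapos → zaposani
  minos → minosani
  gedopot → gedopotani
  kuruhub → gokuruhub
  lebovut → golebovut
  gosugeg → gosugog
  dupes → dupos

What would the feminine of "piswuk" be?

gopiswuk

gedopot and lebovut both end in -t yet inflect differently (gedopotani, golebovut), so the final letter is not what conditions the rule; the last vowel is.
"piswuk" has last vowel 'u'. The stems whose last vowel is 'u' (kuruhub → gokuruhub, lebovut → golebovut) add the prefix go-.
So piswuk → gopiswuk.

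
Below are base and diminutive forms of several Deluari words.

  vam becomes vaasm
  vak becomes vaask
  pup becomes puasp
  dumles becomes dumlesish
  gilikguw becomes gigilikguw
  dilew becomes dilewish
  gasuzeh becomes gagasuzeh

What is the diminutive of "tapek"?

tapekish

"tapek" has 2 vowels. The stems with 2 vowels (dumles → dumlesish, dilew → dilewish) add -ish.
So tapek → tapekish.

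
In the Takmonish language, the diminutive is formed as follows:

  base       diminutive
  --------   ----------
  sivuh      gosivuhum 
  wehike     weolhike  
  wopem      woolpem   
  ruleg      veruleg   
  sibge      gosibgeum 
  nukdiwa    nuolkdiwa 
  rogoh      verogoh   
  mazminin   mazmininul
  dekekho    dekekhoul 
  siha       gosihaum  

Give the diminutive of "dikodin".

sivuh and rogoh both end in -h yet inflect differently (gosivuhum, verogoh), so the final letter is not what conditions the rule; the first letter is.
"dikodin" begins with d-. The one such stem in the data (dekekho → dekekhoul) adds -ul, so the same rule applies.
So dikodin → dikodinul.

dikodinul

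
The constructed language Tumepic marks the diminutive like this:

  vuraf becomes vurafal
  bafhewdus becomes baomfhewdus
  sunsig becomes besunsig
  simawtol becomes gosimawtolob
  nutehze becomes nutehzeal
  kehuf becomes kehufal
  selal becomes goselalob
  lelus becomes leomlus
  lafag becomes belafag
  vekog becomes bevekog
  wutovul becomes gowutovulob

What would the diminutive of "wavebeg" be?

bafhewdus and wutovul both have last vowel 'u' yet inflect differently (baomfhewdus, gowutovulob), so the last vowel is not what conditions the rule; the final letter is.
"wavebeg" ends in -g. The stems ending in -g (sunsig → besunsig, lafag → belafag, vekog → bevekog) add the prefix be-.
So wavebeg → bewavebeg.

bewavebeg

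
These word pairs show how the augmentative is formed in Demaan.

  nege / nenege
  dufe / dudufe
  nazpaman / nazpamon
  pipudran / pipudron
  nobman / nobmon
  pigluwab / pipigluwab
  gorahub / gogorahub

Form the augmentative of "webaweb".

wewebaweb

pipudran and pigluwab both have last vowel 'a' yet inflect differently (pipudron, pipigluwab), so the last vowel is not what conditions the rule; the final letter is.
"webaweb" ends in -b. The stems ending in -b (pigluwab → pipigluwab, gorahub → gogorahub) repeat the first consonant+vowel as a prefix.
The other pattern: stems ending in -n change the last vowel to 'o'.
So webaweb → wewebaweb.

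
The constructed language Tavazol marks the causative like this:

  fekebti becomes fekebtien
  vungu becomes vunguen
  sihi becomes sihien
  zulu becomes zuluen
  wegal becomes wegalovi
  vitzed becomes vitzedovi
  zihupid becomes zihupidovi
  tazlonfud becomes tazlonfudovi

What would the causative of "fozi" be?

fozien

"fozi" ends in a vowel. The stems ending in a vowel (vungu → vunguen, fekebti → fekebtien, sihi → sihien) add -en.
So fozi → fozien.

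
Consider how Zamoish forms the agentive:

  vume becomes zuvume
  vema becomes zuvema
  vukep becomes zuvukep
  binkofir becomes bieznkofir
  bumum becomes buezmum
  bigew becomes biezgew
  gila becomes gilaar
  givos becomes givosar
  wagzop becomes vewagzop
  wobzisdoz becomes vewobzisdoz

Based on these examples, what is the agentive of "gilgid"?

vema and gila both end in -a yet inflect differently (zuvema, gilaar), so the final letter is not what conditions the rule; the first letter is.
"gilgid" begins with g-. The stems beginning with g- (gila → gilaar, givos → givosar) add -ar.
So gilgid → gilgidar.

gilgidar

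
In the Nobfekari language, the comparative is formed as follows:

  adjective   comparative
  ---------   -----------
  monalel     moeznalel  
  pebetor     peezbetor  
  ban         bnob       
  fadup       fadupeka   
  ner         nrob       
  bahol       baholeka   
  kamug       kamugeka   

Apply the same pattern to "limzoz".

ner and pebetor both end in -r yet inflect differently (nrob, peezbetor), so the final letter is not what conditions the rule; the number of vowels is.
"limzoz" has 2 vowels. The stems with 2 vowels (bahol → baholeka, kamug → kamugeka, fadup → fadupeka) add -eka.
So limzoz → limzozeka.

limzozeka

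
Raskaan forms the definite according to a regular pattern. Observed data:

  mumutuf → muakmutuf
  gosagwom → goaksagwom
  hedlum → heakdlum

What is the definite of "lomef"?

Every pair shown (mumutuf → muakmutuf, gosagwom → goaksagwom, hedlum → heakdlum) follows the same rule: insert -ak- after the first vowel.
So lomef → loakmef.

loakmef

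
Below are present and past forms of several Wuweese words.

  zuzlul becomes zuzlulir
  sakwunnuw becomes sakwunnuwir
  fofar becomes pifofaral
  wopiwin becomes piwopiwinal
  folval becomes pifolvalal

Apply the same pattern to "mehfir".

zuzlul and folval both end in -l yet inflect differently (zuzlulir, pifolvalal), so the final letter is not what conditions the rule; the last vowel is.
"mehfir" has last vowel 'i'. The one such stem in the data (wopiwin → piwopiwinal) adds pi- … -al around the stem, so the same rule applies.
The other pattern: stems whose last vowel is 'u' add -ir.
So mehfir → pimehfiral.

pimehfiral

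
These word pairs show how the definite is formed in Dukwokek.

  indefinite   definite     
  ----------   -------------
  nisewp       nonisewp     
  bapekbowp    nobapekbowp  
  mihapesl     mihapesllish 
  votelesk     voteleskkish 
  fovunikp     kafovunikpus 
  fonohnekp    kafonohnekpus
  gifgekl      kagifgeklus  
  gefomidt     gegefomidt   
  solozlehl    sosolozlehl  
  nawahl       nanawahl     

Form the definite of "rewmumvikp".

"rewmumvikp" has second-to-last letter 'k'. The stems whose second-to-last letter is 'k' (fovunikp → kafovunikpus, fonohnekp → kafonohnekpus, gifgekl → kagifgeklus) add ka- … -us around the stem.
The other patterns: stems whose second-to-last letter is 'w' add the prefix no-; stems whose second-to-last letter is 's' double the final consonant and add -ish; stems whose second-to-last letter is 'd' or 'h' repeat the first consonant+vowel as a prefix.
So rewmumvikp → karewmumvikpus.

karewmumvikpus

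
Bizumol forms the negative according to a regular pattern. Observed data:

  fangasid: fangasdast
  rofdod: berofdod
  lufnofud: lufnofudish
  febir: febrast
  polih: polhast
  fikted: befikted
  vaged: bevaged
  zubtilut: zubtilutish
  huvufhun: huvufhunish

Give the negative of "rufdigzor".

fangasid and lufnofud both end in -d yet inflect differently (fangasdast, lufnofudish), so the final letter is not what conditions the rule; the last vowel is.
"rufdigzor" has last vowel 'o'. The one such stem in the data (rofdod → berofdod) adds the prefix be-, so the same rule applies.
So rufdigzor → berufdigzor.

berufdigzor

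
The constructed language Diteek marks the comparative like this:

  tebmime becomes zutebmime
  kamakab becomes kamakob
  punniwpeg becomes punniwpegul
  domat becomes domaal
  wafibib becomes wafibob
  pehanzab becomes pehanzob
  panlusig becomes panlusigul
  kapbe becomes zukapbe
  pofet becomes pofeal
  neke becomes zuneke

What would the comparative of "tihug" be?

tihugul

"tihug" ends in -g. The stems ending in -g (panlusig → panlusigul, punniwpeg → punniwpegul) add -ul.
So tihug → tihugul.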